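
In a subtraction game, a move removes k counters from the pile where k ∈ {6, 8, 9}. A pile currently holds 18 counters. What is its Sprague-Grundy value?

Grundy values for subtraction set {6, 8, 9}:
k:     0  1  2  3  4  5  6  7  8  9 10 11 12 13 14 15 16 17 18
g(k):  0  0  0  0  0  0  1  1  1  1  1  1  2  2  2  0  0  0  0
So g(18) = 0.

0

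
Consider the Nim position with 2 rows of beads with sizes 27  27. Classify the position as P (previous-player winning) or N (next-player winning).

P-position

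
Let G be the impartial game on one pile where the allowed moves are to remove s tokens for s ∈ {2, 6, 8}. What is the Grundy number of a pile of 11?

3

Grundy values for subtraction set {2, 6, 8}:
k:     0  1  2  3  4  5  6  7  8  9 10 11
g(k):  0  0  1  1  0  0  1  1  2  2  3  3
So g(11) = 3.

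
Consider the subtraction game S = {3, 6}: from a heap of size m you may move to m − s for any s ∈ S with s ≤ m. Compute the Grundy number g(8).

Compute g(0), g(1), … for moves {3, 6}:
g(0) = mex{} = 0
g(1) = mex{} = 0
g(2) = mex{} = 0
g(3) = mex{0} = 1
g(4) = mex{0} = 1
g(5) = mex{0} = 1
g(6) = mex{0,1} = 2
g(7) = mex{0,1} = 2
g(8) = mex{0,1} = 2
So g(8) = 2.

2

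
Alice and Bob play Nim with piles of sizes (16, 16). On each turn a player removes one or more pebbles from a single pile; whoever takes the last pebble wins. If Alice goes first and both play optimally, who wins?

Bob wins

Nim-sum: 16 XOR 16 = 0.
The nim-sum is 0, so this is a P-position: the player to move is in a losing position under optimal play; Alice is about to move from it and so loses — Bob wins.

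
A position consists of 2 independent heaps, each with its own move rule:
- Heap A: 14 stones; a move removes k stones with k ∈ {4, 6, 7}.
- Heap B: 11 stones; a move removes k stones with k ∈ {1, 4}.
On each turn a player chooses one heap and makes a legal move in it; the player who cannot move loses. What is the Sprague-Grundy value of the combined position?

1

Build the Grundy sequence for heap A with g(k) = mex{g(k−s) : s ∈ {4, 6, 7}, s ≤ k}:
k:     0  1  2  3  4  5  6  7  8  9 10 11 12 13 14
g(k):  0  0  0  0  1  1  1  1  2  2  2  0  0  0  0
So g(14) = 0.
Build the Grundy sequence for heap B with g(k) = mex{g(k−s) : s ∈ {1, 4}, s ≤ k}:
k:     0  1  2  3  4  5  6  7  8  9 10 11
g(k):  0  1  0  1  2  0  1  0  1  2  0  1
So g(11) = 1.
The value of a disjunctive sum is the nim-sum of the parts.
Combined value = 0 ⊕ 1 = 1.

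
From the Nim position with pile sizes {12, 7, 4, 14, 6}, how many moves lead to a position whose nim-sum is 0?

Bitwise XOR of the heap sizes:
  1100  (12)
  0111  (7)
  0100  (4)
  1110  (14)
  0110  (6)
  ----
  0111  (7)
The overall nim-sum is X = 7. A pile of size p has a winning move iff p XOR X < p (reduce it to p XOR X).
  12: 12 XOR 7 = 11 < 12 — winning move (to 11).
  7: 7 XOR 7 = 0 < 7 — winning move (to 0).
  4: 4 XOR 7 = 3 < 4 — winning move (to 3).
  14: 14 XOR 7 = 9 < 14 — winning move (to 9).
  6: 6 XOR 7 = 1 < 6 — winning move (to 1).
That gives 5 winning moves.

5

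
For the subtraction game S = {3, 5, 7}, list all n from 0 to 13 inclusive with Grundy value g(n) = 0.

Build the Grundy sequence with g(k) = mex{g(k−s) : s ∈ {3, 5, 7}, s ≤ k}:
g(0) = mex{} = 0
g(1) = mex{} = 0
g(2) = mex{} = 0
g(3) = mex{0} = 1
g(4) = mex{0} = 1
g(5) = mex{0} = 1
g(6) = mex{0,1} = 2
g(7) = mex{0,1} = 2
g(8) = mex{0,1} = 2
g(9) = mex{0,1,2} = 3
g(10) = mex{1,2} = 0
g(11) = mex{1,2} = 0
g(12) = mex{1,2,3} = 0
g(13) = mex{0,2} = 1
The P-positions (g = 0) in 0..13 are 0, 1, 2, 10, 11, 12.

0, 1, 2, 10, 11, 12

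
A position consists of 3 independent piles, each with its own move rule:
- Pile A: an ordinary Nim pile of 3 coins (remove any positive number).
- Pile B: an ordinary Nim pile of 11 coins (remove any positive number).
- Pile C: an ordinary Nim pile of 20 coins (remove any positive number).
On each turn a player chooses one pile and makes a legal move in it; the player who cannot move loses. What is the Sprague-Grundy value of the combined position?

28

Pile A is a plain Nim pile of size 3, so its Grundy value is 3.
Pile B is a plain Nim pile of size 11, so its Grundy value is 11.
Pile C is a plain Nim pile of size 20, so its Grundy value is 20.
By the Sprague-Grundy theorem, the Grundy value of a sum of independent games is the XOR of the component values.
Combined value = 3 XOR 11 XOR 20 = 28.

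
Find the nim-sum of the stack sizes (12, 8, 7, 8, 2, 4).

Write each in binary and XOR column by column:
  1100  (12)
  1000  (8)
  0111  (7)
  1000  (8)
  0010  (2)
  0100  (4)
  ----
  1101  (13)

13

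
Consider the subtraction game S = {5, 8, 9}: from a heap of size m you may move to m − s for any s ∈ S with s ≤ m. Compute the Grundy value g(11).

2

Build the Grundy sequence with g(k) = mex{g(k−s) : s ∈ {5, 8, 9}, s ≤ k}:
k:     0  1  2  3  4  5  6  7  8  9 10 11
g(k):  0  0  0  0  0  1  1  1  1  1  2  2
So g(11) = 2.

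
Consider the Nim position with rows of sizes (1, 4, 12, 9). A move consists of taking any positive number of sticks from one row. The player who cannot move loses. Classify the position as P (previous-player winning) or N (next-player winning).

P-position

Compute the nim-sum pairwise:
1 ⊕ 4 = 5
5 ⊕ 12 = 9
9 ⊕ 9 = 0
The nim-sum is 0, so this is a P-position: the player to move is in a losing position under optimal play.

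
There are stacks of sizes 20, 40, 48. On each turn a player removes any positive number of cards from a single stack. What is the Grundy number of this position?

12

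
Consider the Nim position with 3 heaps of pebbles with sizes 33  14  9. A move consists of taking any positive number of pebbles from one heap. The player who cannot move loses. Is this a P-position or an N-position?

Compute the nim-sum pairwise:
33 ^ 14 = 47
47 ^ 9 = 38
The nim-sum is 38 ≠ 0, so this is an N-position: the player to move can win.

N-position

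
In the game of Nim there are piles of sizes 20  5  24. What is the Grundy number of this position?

In binary:
  10100  (20)
  00101  (5)
  11000  (24)
  -----
  01001  (9)

9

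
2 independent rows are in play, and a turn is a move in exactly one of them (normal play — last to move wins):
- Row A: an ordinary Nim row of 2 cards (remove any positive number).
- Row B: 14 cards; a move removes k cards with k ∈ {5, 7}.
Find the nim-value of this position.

Row A is a plain Nim row of size 2, so its Grundy value is 2.
For row B, compute g(0), g(1), … with moves {5, 7}:
g(0) = mex{} = 0
g(1) = mex{} = 0
g(2) = mex{} = 0
g(3) = mex{} = 0
g(4) = mex{} = 0
g(5) = mex{0} = 1
g(6) = mex{0} = 1
g(7) = mex{0} = 1
g(8) = mex{0} = 1
g(9) = mex{0} = 1
g(10) = mex{0,1} = 2
g(11) = mex{0,1} = 2
g(12) = mex{1} = 0
g(13) = mex{1} = 0
g(14) = mex{1} = 0
So g(14) = 0.
The value of a disjunctive sum is the nim-sum of the parts.
Combined value = 2 XOR 0 = 2.

2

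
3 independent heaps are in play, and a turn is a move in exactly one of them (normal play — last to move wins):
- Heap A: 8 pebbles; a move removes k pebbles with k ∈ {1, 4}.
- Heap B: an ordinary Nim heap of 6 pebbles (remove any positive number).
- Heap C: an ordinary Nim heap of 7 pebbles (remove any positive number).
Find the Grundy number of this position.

0

Build the Grundy sequence for heap A with g(k) = mex{g(k−s) : s ∈ {1, 4}, s ≤ k}:
k:     0  1  2  3  4  5  6  7  8
g(k):  0  1  0  1  2  0  1  0  1
So g(8) = 1.
Heap B is a plain Nim heap of size 6, so its Grundy value is 6.
Heap C is a plain Nim heap of size 7, so its Grundy value is 7.
By the Sprague-Grundy theorem, the Grundy value of a sum of independent games is the XOR of the component values.
Combined value = 1 ⊕ 6 ⊕ 7 = 0.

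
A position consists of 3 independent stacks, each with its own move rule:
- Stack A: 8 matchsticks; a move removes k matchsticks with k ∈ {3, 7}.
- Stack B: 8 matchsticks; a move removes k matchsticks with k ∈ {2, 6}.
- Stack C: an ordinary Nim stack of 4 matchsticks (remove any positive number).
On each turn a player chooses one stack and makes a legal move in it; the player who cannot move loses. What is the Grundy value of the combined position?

6

Build the Grundy sequence for stack A with g(k) = mex{g(k−s) : s ∈ {3, 7}, s ≤ k}:
k:     0  1  2  3  4  5  6  7  8
g(k):  0  0  0  1  1  1  0  2  2
So g(8) = 2.
Grundy values for stack B (subtraction set {2, 6}):
k:     0  1  2  3  4  5  6  7  8
g(k):  0  0  1  1  0  0  1  1  0
So g(8) = 0.
Stack C is a plain Nim stack of size 4, so its Grundy value is 4.
By the Sprague-Grundy theorem, the Grundy value of a sum of independent games is the XOR of the component values.
Combined value = 2 ⊕ 0 ⊕ 4 = 6.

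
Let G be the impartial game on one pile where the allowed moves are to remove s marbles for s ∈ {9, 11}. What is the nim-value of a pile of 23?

0

Grundy values for subtraction set {9, 11}:
k:     0  1  2  3  4  5  6  7  8  9 10 11 12 13 14 15 16 17 18 19 20 21 22 23
g(k):  0  0  0  0  0  0  0  0  0  1  1  1  1  1  1  1  1  1  2  2  0  0  0  0
So g(23) = 0.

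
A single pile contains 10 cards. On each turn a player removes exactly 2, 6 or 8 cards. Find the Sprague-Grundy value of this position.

Compute g(0), g(1), … for moves {2, 6, 8}:
k:     0  1  2  3  4  5  6  7  8  9 10
g(k):  0  0  1  1  0  0  1  1  2  2  3
So g(10) = 3.

3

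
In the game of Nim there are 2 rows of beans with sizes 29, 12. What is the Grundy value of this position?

17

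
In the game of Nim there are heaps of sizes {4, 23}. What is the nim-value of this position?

Nim-sum: 4 XOR 23 = 19.

19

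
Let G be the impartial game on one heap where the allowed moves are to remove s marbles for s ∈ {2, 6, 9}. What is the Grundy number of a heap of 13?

Grundy values for subtraction set {2, 6, 9}:
g(0) = mex{} = 0
g(1) = mex{} = 0
g(2) = mex{0} = 1
g(3) = mex{0} = 1
g(4) = mex{1} = 0
g(5) = mex{1} = 0
g(6) = mex{0} = 1
g(7) = mex{0} = 1
g(8) = mex{1} = 0
g(9) = mex{0,1} = 2
g(10) = mex{0} = 1
g(11) = mex{0,1,2} = 3
g(12) = mex{1} = 0
g(13) = mex{0,1,3} = 2
So g(13) = 2.

2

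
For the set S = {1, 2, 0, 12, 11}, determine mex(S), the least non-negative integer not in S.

3

The values 0, 1, 2 are all present; 3 is the first non-negative integer missing from the set.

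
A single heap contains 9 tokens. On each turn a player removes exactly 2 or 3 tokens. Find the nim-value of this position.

2

Grundy values for subtraction set {2, 3}:
g(0) = mex{} = 0
g(1) = mex{} = 0
g(2) = mex{0} = 1
g(3) = mex{0} = 1
g(4) = mex{0,1} = 2
g(5) = mex{1} = 0
g(6) = mex{1,2} = 0
g(7) = mex{0,2} = 1
g(8) = mex{0} = 1
g(9) = mex{0,1} = 2
So g(9) = 2.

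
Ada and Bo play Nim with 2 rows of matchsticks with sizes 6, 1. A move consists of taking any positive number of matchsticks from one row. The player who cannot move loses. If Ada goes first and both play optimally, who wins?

Nim-sum: 6 ^ 1 = 7.
The nim-sum is 7 ≠ 0, so this is an N-position: the player to move can win; Ada has a winning move.

Ada wins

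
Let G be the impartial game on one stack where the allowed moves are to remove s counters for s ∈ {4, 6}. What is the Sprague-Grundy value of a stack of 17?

Build the Grundy sequence with g(k) = mex{g(k−s) : s ∈ {4, 6}, s ≤ k}:
k:     0  1  2  3  4  5  6  7  8  9 10 11 12 13 14 15 16 17
g(k):  0  0  0  0  1  1  1  1  2  2  0  0  0  0  1  1  1  1
So g(17) = 1.

1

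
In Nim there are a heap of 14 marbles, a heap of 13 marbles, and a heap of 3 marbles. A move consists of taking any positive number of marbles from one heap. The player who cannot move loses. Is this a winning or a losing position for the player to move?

Losing position

Compute the nim-sum pairwise:
14 XOR 13 = 3
3 XOR 3 = 0
The nim-sum is 0, so this is a P-position: the player to move is in a losing position under optimal play.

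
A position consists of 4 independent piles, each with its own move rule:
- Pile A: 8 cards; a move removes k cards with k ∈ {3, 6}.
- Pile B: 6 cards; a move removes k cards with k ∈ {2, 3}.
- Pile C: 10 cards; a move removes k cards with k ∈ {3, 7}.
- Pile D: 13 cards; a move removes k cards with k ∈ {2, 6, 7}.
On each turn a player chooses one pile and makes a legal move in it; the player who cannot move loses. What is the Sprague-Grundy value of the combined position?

For pile A, compute g(0), g(1), … with moves {3, 6}:
g(0) = mex{} = 0
g(1) = mex{} = 0
g(2) = mex{} = 0
g(3) = mex{0} = 1
g(4) = mex{0} = 1
g(5) = mex{0} = 1
g(6) = mex{0,1} = 2
g(7) = mex{0,1} = 2
g(8) = mex{0,1} = 2
So g(8) = 2.
Build the Grundy sequence for pile B with g(k) = mex{g(k−s) : s ∈ {2, 3}, s ≤ k}:
k:     0  1  2  3  4  5  6
g(k):  0  0  1  1  2  0  0
So g(6) = 0.
For pile C, compute g(0), g(1), … with moves {3, 7}:
g(0) = mex{} = 0
g(1) = mex{} = 0
g(2) = mex{} = 0
g(3) = mex{0} = 1
g(4) = mex{0} = 1
g(5) = mex{0} = 1
g(6) = mex{1} = 0
g(7) = mex{0,1} = 2
g(8) = mex{0,1} = 2
g(9) = mex{0} = 1
g(10) = mex{1,2} = 0
So g(10) = 0.
Grundy values for pile D (subtraction set {2, 6, 7}):
g(0) = mex{} = 0
g(1) = mex{} = 0
g(2) = mex{0} = 1
g(3) = mex{0} = 1
g(4) = mex{1} = 0
g(5) = mex{1} = 0
g(6) = mex{0} = 1
g(7) = mex{0} = 1
g(8) = mex{0,1} = 2
g(9) = mex{1} = 0
g(10) = mex{0,1,2} = 3
g(11) = mex{0} = 1
g(12) = mex{0,1,3} = 2
g(13) = mex{1} = 0
So g(13) = 0.
The value of a disjunctive sum is the nim-sum of the parts.
Combined value = 2 XOR 0 XOR 0 XOR 0 = 2.

2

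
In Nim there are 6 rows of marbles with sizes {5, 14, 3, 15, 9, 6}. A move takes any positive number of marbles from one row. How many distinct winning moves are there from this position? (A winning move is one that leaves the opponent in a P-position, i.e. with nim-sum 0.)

3

Nim-sum: 5 ⊕ 14 ⊕ 3 ⊕ 15 ⊕ 9 ⊕ 6 = 8.
The overall nim-sum is X = 8. A row of size p has a winning move iff p XOR X < p (reduce it to p XOR X).
  5: 5 XOR 8 = 13 ≥ 5 — no move.
  14: 14 XOR 8 = 6 < 14 — winning move (to 6).
  3: 3 XOR 8 = 11 ≥ 3 — no move.
  15: 15 XOR 8 = 7 < 15 — winning move (to 7).
  9: 9 XOR 8 = 1 < 9 — winning move (to 1).
  6: 6 XOR 8 = 14 ≥ 6 — no move.
That gives 3 winning moves.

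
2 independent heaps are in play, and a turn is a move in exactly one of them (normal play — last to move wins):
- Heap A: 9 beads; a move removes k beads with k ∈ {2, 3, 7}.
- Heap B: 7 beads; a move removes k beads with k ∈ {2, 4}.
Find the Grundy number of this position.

2

Grundy values for heap A (subtraction set {2, 3, 7}):
k:     0  1  2  3  4  5  6  7  8  9
g(k):  0  0  1  1  2  0  0  1  1  2
So g(9) = 2.
Build the Grundy sequence for heap B with g(k) = mex{g(k−s) : s ∈ {2, 4}, s ≤ k}:
k:     0  1  2  3  4  5  6  7
g(k):  0  0  1  1  2  2  0  0
So g(7) = 0.
By the Sprague-Grundy theorem, the Grundy value of a sum of independent games is the XOR of the component values.
Combined value = 2 ⊕ 0 = 2.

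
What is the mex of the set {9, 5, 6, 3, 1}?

0

0 is not in the set, so the mex is 0.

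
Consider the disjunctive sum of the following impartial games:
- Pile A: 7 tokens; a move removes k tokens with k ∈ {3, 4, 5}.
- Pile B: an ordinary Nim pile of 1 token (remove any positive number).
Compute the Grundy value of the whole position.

3

Grundy values for pile A (subtraction set {3, 4, 5}):
g(0) = mex{} = 0
g(1) = mex{} = 0
g(2) = mex{} = 0
g(3) = mex{0} = 1
g(4) = mex{0} = 1
g(5) = mex{0} = 1
g(6) = mex{0,1} = 2
g(7) = mex{0,1} = 2
So g(7) = 2.
Pile B is a plain Nim pile of size 1, so its Grundy value is 1.
The value of a disjunctive sum is the nim-sum of the parts.
Combined value = 2 ⊕ 1 = 3.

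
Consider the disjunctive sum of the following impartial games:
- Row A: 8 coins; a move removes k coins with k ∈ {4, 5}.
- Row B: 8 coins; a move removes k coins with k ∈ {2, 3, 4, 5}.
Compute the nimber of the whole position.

Grundy values for row A (subtraction set {4, 5}):
k:     0  1  2  3  4  5  6  7  8
g(k):  0  0  0  0  1  1  1  1  2
So g(8) = 2.
For row B, compute g(0), g(1), … with moves {2, 3, 4, 5}:
g(0) = mex{} = 0
g(1) = mex{} = 0
g(2) = mex{0} = 1
g(3) = mex{0} = 1
g(4) = mex{0,1} = 2
g(5) = mex{0,1} = 2
g(6) = mex{0,1,2} = 3
g(7) = mex{1,2} = 0
g(8) = mex{1,2,3} = 0
So g(8) = 0.
The value of a disjunctive sum is the nim-sum of the parts.
Combined value = 2 ⊕ 0 = 2.

2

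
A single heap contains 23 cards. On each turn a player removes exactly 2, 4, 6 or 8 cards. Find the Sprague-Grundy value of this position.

Compute g(0), g(1), … for moves {2, 4, 6, 8}:
k:     0  1  2  3  4  5  6  7  8  9 10 11 12 13 14 15 16 17 18 19 20 21 22 23
g(k):  0  0  1  1  2  2  3  3  4  4  0  0  1  1  2  2  3  3  4  4  0  0  1  1
So g(23) = 1.

1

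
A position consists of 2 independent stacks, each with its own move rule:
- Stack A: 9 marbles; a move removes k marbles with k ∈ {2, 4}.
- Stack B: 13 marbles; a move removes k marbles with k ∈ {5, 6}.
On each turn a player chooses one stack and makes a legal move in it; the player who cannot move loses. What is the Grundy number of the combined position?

1

Grundy values for stack A (subtraction set {2, 4}):
g(0) = mex{} = 0
g(1) = mex{} = 0
g(2) = mex{0} = 1
g(3) = mex{0} = 1
g(4) = mex{0,1} = 2
g(5) = mex{0,1} = 2
g(6) = mex{1,2} = 0
g(7) = mex{1,2} = 0
g(8) = mex{0,2} = 1
g(9) = mex{0,2} = 1
So g(9) = 1.
Grundy values for stack B (subtraction set {5, 6}):
g(0) = mex{} = 0
g(1) = mex{} = 0
g(2) = mex{} = 0
g(3) = mex{} = 0
g(4) = mex{} = 0
g(5) = mex{0} = 1
g(6) = mex{0} = 1
g(7) = mex{0} = 1
g(8) = mex{0} = 1
g(9) = mex{0} = 1
g(10) = mex{0,1} = 2
g(11) = mex{1} = 0
g(12) = mex{1} = 0
g(13) = mex{1} = 0
So g(13) = 0.
The value of a disjunctive sum is the nim-sum of the parts.
Combined value = 1 ⊕ 0 = 1.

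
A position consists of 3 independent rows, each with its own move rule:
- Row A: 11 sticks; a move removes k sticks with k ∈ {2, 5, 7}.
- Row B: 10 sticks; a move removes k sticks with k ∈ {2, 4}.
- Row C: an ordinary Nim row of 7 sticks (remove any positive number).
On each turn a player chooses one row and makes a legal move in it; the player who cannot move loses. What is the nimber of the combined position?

6

Grundy values for row A (subtraction set {2, 5, 7}):
k:     0  1  2  3  4  5  6  7  8  9 10 11
g(k):  0  0  1  1  0  2  1  3  2  2  0  3
So g(11) = 3.
Grundy values for row B (subtraction set {2, 4}):
g(0) = mex{} = 0
g(1) = mex{} = 0
g(2) = mex{0} = 1
g(3) = mex{0} = 1
g(4) = mex{0,1} = 2
g(5) = mex{0,1} = 2
g(6) = mex{1,2} = 0
g(7) = mex{1,2} = 0
g(8) = mex{0,2} = 1
g(9) = mex{0,2} = 1
g(10) = mex{0,1} = 2
So g(10) = 2.
Row C is a plain Nim row of size 7, so its Grundy value is 7.
The value of a disjunctive sum is the nim-sum of the parts.
Combined value = 3 XOR 2 XOR 7 = 6.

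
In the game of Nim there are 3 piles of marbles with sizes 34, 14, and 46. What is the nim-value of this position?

Nim-sum: 34 ^ 14 ^ 46 = 2.

2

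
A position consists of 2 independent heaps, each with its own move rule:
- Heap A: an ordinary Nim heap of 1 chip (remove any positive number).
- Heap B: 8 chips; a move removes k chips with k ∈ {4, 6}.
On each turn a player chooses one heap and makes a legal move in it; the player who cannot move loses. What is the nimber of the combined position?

3

Heap A is a plain Nim heap of size 1, so its Grundy value is 1.
Build the Grundy sequence for heap B with g(k) = mex{g(k−s) : s ∈ {4, 6}, s ≤ k}:
g(0) = mex{} = 0
g(1) = mex{} = 0
g(2) = mex{} = 0
g(3) = mex{} = 0
g(4) = mex{0} = 1
g(5) = mex{0} = 1
g(6) = mex{0} = 1
g(7) = mex{0} = 1
g(8) = mex{0,1} = 2
So g(8) = 2.
The value of a disjunctive sum is the nim-sum of the parts.
Combined value = 1 XOR 2 = 3.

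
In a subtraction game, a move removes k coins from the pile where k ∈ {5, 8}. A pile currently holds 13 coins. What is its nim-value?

0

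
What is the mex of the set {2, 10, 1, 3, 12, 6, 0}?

4

The values 0, 1, 2, 3 are all present; 4 is the first non-negative integer missing from the set.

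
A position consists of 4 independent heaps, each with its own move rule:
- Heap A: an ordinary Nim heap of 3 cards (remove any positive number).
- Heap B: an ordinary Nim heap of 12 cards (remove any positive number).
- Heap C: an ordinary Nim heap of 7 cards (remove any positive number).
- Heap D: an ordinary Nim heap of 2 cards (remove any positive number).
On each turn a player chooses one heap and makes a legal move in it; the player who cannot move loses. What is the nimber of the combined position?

10

Heap A is a plain Nim heap of size 3, so its Grundy value is 3.
Heap B is a plain Nim heap of size 12, so its Grundy value is 12.
Heap C is a plain Nim heap of size 7, so its Grundy value is 7.
Heap D is a plain Nim heap of size 2, so its Grundy value is 2.
The value of a disjunctive sum is the nim-sum of the parts.
Combined value = 3 ⊕ 12 ⊕ 7 ⊕ 2 = 10.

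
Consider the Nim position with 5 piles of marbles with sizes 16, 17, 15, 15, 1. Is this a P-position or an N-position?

P-position

Nim-sum: 16 XOR 17 XOR 15 XOR 15 XOR 1 = 0.
The nim-sum is 0, so this is a P-position: the player to move is in a losing position under optimal play.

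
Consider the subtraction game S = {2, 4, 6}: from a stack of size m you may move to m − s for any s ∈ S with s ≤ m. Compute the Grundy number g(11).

Build the Grundy sequence with g(k) = mex{g(k−s) : s ∈ {2, 4, 6}, s ≤ k}:
k:     0  1  2  3  4  5  6  7  8  9 10 11
g(k):  0  0  1  1  2  2  3  3  0  0  1  1
So g(11) = 1.

1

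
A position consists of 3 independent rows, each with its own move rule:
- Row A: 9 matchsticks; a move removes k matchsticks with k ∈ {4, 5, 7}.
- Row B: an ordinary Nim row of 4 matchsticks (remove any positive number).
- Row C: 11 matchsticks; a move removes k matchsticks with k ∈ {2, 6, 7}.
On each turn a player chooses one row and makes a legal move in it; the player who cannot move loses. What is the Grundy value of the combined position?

7

For row A, compute g(0), g(1), … with moves {4, 5, 7}:
g(0) = mex{} = 0
g(1) = mex{} = 0
g(2) = mex{} = 0
g(3) = mex{} = 0
g(4) = mex{0} = 1
g(5) = mex{0} = 1
g(6) = mex{0} = 1
g(7) = mex{0} = 1
g(8) = mex{0,1} = 2
g(9) = mex{0,1} = 2
So g(9) = 2.
Row B is a plain Nim row of size 4, so its Grundy value is 4.
Build the Grundy sequence for row C with g(k) = mex{g(k−s) : s ∈ {2, 6, 7}, s ≤ k}:
g(0) = mex{} = 0
g(1) = mex{} = 0
g(2) = mex{0} = 1
g(3) = mex{0} = 1
g(4) = mex{1} = 0
g(5) = mex{1} = 0
g(6) = mex{0} = 1
g(7) = mex{0} = 1
g(8) = mex{0,1} = 2
g(9) = mex{1} = 0
g(10) = mex{0,1,2} = 3
g(11) = mex{0} = 1
So g(11) = 1.
By the Sprague-Grundy theorem, the Grundy value of a sum of independent games is the XOR of the component values.
Combined value = 2 XOR 4 XOR 1 = 7.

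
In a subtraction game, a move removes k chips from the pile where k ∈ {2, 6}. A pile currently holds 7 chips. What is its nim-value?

Grundy values for subtraction set {2, 6}:
g(0) = mex{} = 0
g(1) = mex{} = 0
g(2) = mex{0} = 1
g(3) = mex{0} = 1
g(4) = mex{1} = 0
g(5) = mex{1} = 0
g(6) = mex{0} = 1
g(7) = mex{0} = 1
So g(7) = 1.

1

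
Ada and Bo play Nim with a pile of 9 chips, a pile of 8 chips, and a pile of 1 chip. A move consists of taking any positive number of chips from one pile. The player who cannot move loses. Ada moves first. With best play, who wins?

Bo wins

Compute the nim-sum pairwise:
9 ⊕ 8 = 1
1 ⊕ 1 = 0
The nim-sum is 0, so this is a P-position: the player to move is in a losing position under optimal play; Ada is about to move from it and so loses — Bo wins.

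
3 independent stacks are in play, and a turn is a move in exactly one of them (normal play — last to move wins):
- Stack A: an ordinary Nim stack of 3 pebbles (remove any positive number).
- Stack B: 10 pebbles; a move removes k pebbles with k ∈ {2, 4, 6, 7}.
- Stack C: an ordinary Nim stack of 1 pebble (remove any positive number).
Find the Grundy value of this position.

2

Stack A is a plain Nim stack of size 3, so its Grundy value is 3.
Grundy values for stack B (subtraction set {2, 4, 6, 7}):
k:     0  1  2  3  4  5  6  7  8  9 10
g(k):  0  0  1  1  2  2  3  3  4  0  0
So g(10) = 0.
Stack C is a plain Nim stack of size 1, so its Grundy value is 1.
The value of a disjunctive sum is the nim-sum of the parts.
Combined value = 3 XOR 0 XOR 1 = 2.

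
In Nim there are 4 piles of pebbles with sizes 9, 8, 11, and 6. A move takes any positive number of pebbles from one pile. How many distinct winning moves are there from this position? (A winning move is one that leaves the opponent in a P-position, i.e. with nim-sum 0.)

3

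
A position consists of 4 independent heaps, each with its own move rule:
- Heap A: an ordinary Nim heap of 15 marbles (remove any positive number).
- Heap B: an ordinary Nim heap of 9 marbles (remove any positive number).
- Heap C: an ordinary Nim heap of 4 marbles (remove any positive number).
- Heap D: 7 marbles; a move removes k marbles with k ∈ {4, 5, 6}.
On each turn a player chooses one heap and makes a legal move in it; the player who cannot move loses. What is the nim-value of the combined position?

Heap A is a plain Nim heap of size 15, so its Grundy value is 15.
Heap B is a plain Nim heap of size 9, so its Grundy value is 9.
Heap C is a plain Nim heap of size 4, so its Grundy value is 4.
For heap D, compute g(0), g(1), … with moves {4, 5, 6}:
g(0) = mex{} = 0
g(1) = mex{} = 0
g(2) = mex{} = 0
g(3) = mex{} = 0
g(4) = mex{0} = 1
g(5) = mex{0} = 1
g(6) = mex{0} = 1
g(7) = mex{0} = 1
So g(7) = 1.
By the Sprague-Grundy theorem, the Grundy value of a sum of independent games is the XOR of the component values.
Combined value = 15 XOR 9 XOR 4 XOR 1 = 3.

3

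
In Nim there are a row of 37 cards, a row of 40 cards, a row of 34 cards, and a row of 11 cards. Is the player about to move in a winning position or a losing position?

Nim-sum: 37 XOR 40 XOR 34 XOR 11 = 36.
The nim-sum is 36 ≠ 0, so this is an N-position: the player to move can win.

Winning position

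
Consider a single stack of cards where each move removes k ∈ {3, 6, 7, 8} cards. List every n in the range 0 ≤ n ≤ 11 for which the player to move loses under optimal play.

0, 1, 2, 11

Build the Grundy sequence with g(k) = mex{g(k−s) : s ∈ {3, 6, 7, 8}, s ≤ k}:
g(0) = mex{} = 0
g(1) = mex{} = 0
g(2) = mex{} = 0
g(3) = mex{0} = 1
g(4) = mex{0} = 1
g(5) = mex{0} = 1
g(6) = mex{0,1} = 2
g(7) = mex{0,1} = 2
g(8) = mex{0,1} = 2
g(9) = mex{0,1,2} = 3
g(10) = mex{0,1,2} = 3
g(11) = mex{1,2} = 0
The P-positions (g = 0) in 0..11 are 0, 1, 2, 11.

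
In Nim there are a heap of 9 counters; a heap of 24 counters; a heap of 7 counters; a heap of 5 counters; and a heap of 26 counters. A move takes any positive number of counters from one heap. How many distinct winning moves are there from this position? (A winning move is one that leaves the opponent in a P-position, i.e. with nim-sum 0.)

3

Nim-sum: 9 ^ 24 ^ 7 ^ 5 ^ 26 = 9.
The overall nim-sum is X = 9. A heap of size p has a winning move iff p XOR X < p (reduce it to p XOR X).
  9: 9 XOR 9 = 0 < 9 — winning move (to 0).
  24: 24 XOR 9 = 17 < 24 — winning move (to 17).
  7: 7 XOR 9 = 14 ≥ 7 — no move.
  5: 5 XOR 9 = 12 ≥ 5 — no move.
  26: 26 XOR 9 = 19 < 26 — winning move (to 19).
That gives 3 winning moves.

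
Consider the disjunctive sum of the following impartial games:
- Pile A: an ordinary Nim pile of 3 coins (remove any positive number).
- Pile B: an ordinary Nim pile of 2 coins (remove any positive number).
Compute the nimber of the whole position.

Pile A is a plain Nim pile of size 3, so its Grundy value is 3.
Pile B is a plain Nim pile of size 2, so its Grundy value is 2.
The value of a disjunctive sum is the nim-sum of the parts.
Combined value = 3 XOR 2 = 1.

1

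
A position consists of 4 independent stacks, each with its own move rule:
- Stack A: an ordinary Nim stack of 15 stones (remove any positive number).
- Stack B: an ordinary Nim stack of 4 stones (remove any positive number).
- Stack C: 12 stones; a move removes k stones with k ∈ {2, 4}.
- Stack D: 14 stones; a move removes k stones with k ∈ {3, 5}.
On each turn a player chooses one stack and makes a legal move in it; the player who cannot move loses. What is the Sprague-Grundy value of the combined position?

9

Stack A is a plain Nim stack of size 15, so its Grundy value is 15.
Stack B is a plain Nim stack of size 4, so its Grundy value is 4.
For stack C, compute g(0), g(1), … with moves {2, 4}:
g(0) = mex{} = 0
g(1) = mex{} = 0
g(2) = mex{0} = 1
g(3) = mex{0} = 1
g(4) = mex{0,1} = 2
g(5) = mex{0,1} = 2
g(6) = mex{1,2} = 0
g(7) = mex{1,2} = 0
g(8) = mex{0,2} = 1
g(9) = mex{0,2} = 1
g(10) = mex{0,1} = 2
g(11) = mex{0,1} = 2
g(12) = mex{1,2} = 0
So g(12) = 0.
Grundy values for stack D (subtraction set {3, 5}):
g(0) = mex{} = 0
g(1) = mex{} = 0
g(2) = mex{} = 0
g(3) = mex{0} = 1
g(4) = mex{0} = 1
g(5) = mex{0} = 1
g(6) = mex{0,1} = 2
g(7) = mex{0,1} = 2
g(8) = mex{1} = 0
g(9) = mex{1,2} = 0
g(10) = mex{1,2} = 0
g(11) = mex{0,2} = 1
g(12) = mex{0,2} = 1
g(13) = mex{0} = 1
g(14) = mex{0,1} = 2
So g(14) = 2.
The value of a disjunctive sum is the nim-sum of the parts.
Combined value = 15 XOR 4 XOR 0 XOR 2 = 9.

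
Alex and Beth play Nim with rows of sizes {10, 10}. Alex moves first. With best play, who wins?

Beth wins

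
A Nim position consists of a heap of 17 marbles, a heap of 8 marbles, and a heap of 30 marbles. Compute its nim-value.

7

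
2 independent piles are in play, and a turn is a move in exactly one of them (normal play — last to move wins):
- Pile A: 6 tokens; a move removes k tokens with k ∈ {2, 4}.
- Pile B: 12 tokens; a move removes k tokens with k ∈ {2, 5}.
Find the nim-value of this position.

For pile A, compute g(0), g(1), … with moves {2, 4}:
g(0) = mex{} = 0
g(1) = mex{} = 0
g(2) = mex{0} = 1
g(3) = mex{0} = 1
g(4) = mex{0,1} = 2
g(5) = mex{0,1} = 2
g(6) = mex{1,2} = 0
So g(6) = 0.
Grundy values for pile B (subtraction set {2, 5}):
k:     0  1  2  3  4  5  6  7  8  9 10 11 12
g(k):  0  0  1  1  0  2  1  0  0  1  1  0  2
So g(12) = 2.
By the Sprague-Grundy theorem, the Grundy value of a sum of independent games is the XOR of the component values.
Combined value = 0 XOR 2 = 2.

2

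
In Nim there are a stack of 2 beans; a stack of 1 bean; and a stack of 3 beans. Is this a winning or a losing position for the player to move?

Losing position

Compute the nim-sum pairwise:
2 ^ 1 = 3
3 ^ 3 = 0
The nim-sum is 0, so this is a P-position: the player to move is in a losing position under optimal play.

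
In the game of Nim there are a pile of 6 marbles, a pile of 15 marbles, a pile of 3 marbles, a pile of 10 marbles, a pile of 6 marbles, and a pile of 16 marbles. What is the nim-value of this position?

Nim-sum: 6 ^ 15 ^ 3 ^ 10 ^ 6 ^ 16 = 22.

22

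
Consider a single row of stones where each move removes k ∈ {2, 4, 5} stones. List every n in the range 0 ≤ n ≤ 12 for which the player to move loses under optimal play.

0, 1, 7, 8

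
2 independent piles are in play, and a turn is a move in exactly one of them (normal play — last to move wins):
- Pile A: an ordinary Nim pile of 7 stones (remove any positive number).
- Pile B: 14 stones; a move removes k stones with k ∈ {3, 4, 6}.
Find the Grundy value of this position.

6

Pile A is a plain Nim pile of size 7, so its Grundy value is 7.
Grundy values for pile B (subtraction set {3, 4, 6}):
k:     0  1  2  3  4  5  6  7  8  9 10 11 12 13 14
g(k):  0  0  0  1  1  1  2  2  2  0  0  0  1  1  1
So g(14) = 1.
By the Sprague-Grundy theorem, the Grundy value of a sum of independent games is the XOR of the component values.
Combined value = 7 XOR 1 = 6.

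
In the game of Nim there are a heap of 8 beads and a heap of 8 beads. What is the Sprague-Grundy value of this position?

0

Bitwise XOR of the heap sizes:
  1000  (8)
  1000  (8)
  ----
  0000  (0)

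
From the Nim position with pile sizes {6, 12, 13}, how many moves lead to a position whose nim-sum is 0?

Nim-sum: 6 XOR 12 XOR 13 = 7.
The overall nim-sum is X = 7. A pile of size p has a winning move iff p XOR X < p (reduce it to p XOR X).
  6: 6 XOR 7 = 1 < 6 — winning move (to 1).
  12: 12 XOR 7 = 11 < 12 — winning move (to 11).
  13: 13 XOR 7 = 10 < 13 — winning move (to 10).
That gives 3 winning moves.

3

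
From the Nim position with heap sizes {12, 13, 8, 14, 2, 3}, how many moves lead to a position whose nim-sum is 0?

Compute the nim-sum pairwise:
12 XOR 13 = 1
1 XOR 8 = 9
9 XOR 14 = 7
7 XOR 2 = 5
5 XOR 3 = 6
The overall nim-sum is X = 6. A heap of size p has a winning move iff p XOR X < p (reduce it to p XOR X).
  12: 12 XOR 6 = 10 < 12 — winning move (to 10).
  13: 13 XOR 6 = 11 < 13 — winning move (to 11).
  8: 8 XOR 6 = 14 ≥ 8 — no move.
  14: 14 XOR 6 = 8 < 14 — winning move (to 8).
  2: 2 XOR 6 = 4 ≥ 2 — no move.
  3: 3 XOR 6 = 5 ≥ 3 — no move.
That gives 3 winning moves.

3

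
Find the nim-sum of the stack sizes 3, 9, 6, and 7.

Compute the nim-sum pairwise:
3 ^ 9 = 10
10 ^ 6 = 12
12 ^ 7 = 11

11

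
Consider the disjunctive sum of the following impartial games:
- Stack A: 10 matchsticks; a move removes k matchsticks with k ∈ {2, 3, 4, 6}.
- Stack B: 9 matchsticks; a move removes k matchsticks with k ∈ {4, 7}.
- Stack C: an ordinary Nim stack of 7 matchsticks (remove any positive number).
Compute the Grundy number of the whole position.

4

Build the Grundy sequence for stack A with g(k) = mex{g(k−s) : s ∈ {2, 3, 4, 6}, s ≤ k}:
k:     0  1  2  3  4  5  6  7  8  9 10
g(k):  0  0  1  1  2  2  3  3  0  0  1
So g(10) = 1.
Grundy values for stack B (subtraction set {4, 7}):
g(0) = mex{} = 0
g(1) = mex{} = 0
g(2) = mex{} = 0
g(3) = mex{} = 0
g(4) = mex{0} = 1
g(5) = mex{0} = 1
g(6) = mex{0} = 1
g(7) = mex{0} = 1
g(8) = mex{0,1} = 2
g(9) = mex{0,1} = 2
So g(9) = 2.
Stack C is a plain Nim stack of size 7, so its Grundy value is 7.
By the Sprague-Grundy theorem, the Grundy value of a sum of independent games is the XOR of the component values.
Combined value = 1 ⊕ 2 ⊕ 7 = 4.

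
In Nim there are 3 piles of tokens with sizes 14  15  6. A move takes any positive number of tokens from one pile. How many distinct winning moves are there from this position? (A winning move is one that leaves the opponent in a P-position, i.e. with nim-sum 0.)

3

Nim-sum: 14 ^ 15 ^ 6 = 7.
The overall nim-sum is X = 7. A pile of size p has a winning move iff p XOR X < p (reduce it to p XOR X).
  14: 14 XOR 7 = 9 < 14 — winning move (to 9).
  15: 15 XOR 7 = 8 < 15 — winning move (to 8).
  6: 6 XOR 7 = 1 < 6 — winning move (to 1).
That gives 3 winning moves.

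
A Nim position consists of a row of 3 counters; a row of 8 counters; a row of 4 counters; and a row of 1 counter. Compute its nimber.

Nim-sum: 3 ^ 8 ^ 4 ^ 1 = 14.

14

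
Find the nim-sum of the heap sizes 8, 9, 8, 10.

Nim-sum: 8 ⊕ 9 ⊕ 8 ⊕ 10 = 3.

3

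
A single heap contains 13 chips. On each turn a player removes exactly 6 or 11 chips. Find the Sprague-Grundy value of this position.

2

Build the Grundy sequence with g(k) = mex{g(k−s) : s ∈ {6, 11}, s ≤ k}:
g(0) = mex{} = 0
g(1) = mex{} = 0
g(2) = mex{} = 0
g(3) = mex{} = 0
g(4) = mex{} = 0
g(5) = mex{} = 0
g(6) = mex{0} = 1
g(7) = mex{0} = 1
g(8) = mex{0} = 1
g(9) = mex{0} = 1
g(10) = mex{0} = 1
g(11) = mex{0} = 1
g(12) = mex{0,1} = 2
g(13) = mex{0,1} = 2
So g(13) = 2.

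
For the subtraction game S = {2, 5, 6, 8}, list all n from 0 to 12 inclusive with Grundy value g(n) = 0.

0, 1, 4, 11

Compute g(0), g(1), … for moves {2, 5, 6, 8}:
k:     0  1  2  3  4  5  6  7  8  9 10 11 12
g(k):  0  0  1  1  0  2  1  3  2  2  3  0  2
The P-positions (g = 0) in 0..12 are 0, 1, 4, 11.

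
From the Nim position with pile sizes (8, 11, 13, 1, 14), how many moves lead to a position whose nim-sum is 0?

Nim-sum: 8 XOR 11 XOR 13 XOR 1 XOR 14 = 1.
The overall nim-sum is X = 1. A pile of size p has a winning move iff p XOR X < p (reduce it to p XOR X).
  8: 8 XOR 1 = 9 ≥ 8 — no move.
  11: 11 XOR 1 = 10 < 11 — winning move (to 10).
  13: 13 XOR 1 = 12 < 13 — winning move (to 12).
  1: 1 XOR 1 = 0 < 1 — winning move (to 0).
  14: 14 XOR 1 = 15 ≥ 14 — no move.
That gives 3 winning moves.

3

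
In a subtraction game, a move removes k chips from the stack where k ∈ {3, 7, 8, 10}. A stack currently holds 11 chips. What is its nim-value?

Grundy values for subtraction set {3, 7, 8, 10}:
k:     0  1  2  3  4  5  6  7  8  9 10 11
g(k):  0  0  0  1  1  1  0  2  2  1  3  3
So g(11) = 3.

3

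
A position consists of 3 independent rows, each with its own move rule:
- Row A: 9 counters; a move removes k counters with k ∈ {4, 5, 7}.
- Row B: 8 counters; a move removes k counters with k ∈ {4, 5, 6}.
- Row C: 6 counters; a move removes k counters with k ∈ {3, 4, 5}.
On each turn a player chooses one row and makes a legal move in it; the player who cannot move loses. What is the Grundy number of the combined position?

2

Grundy values for row A (subtraction set {4, 5, 7}):
g(0) = mex{} = 0
g(1) = mex{} = 0
g(2) = mex{} = 0
g(3) = mex{} = 0
g(4) = mex{0} = 1
g(5) = mex{0} = 1
g(6) = mex{0} = 1
g(7) = mex{0} = 1
g(8) = mex{0,1} = 2
g(9) = mex{0,1} = 2
So g(9) = 2.
Grundy values for row B (subtraction set {4, 5, 6}):
g(0) = mex{} = 0
g(1) = mex{} = 0
g(2) = mex{} = 0
g(3) = mex{} = 0
g(4) = mex{0} = 1
g(5) = mex{0} = 1
g(6) = mex{0} = 1
g(7) = mex{0} = 1
g(8) = mex{0,1} = 2
So g(8) = 2.
For row C, compute g(0), g(1), … with moves {3, 4, 5}:
g(0) = mex{} = 0
g(1) = mex{} = 0
g(2) = mex{} = 0
g(3) = mex{0} = 1
g(4) = mex{0} = 1
g(5) = mex{0} = 1
g(6) = mex{0,1} = 2
So g(6) = 2.
By the Sprague-Grundy theorem, the Grundy value of a sum of independent games is the XOR of the component values.
Combined value = 2 XOR 2 XOR 2 = 2.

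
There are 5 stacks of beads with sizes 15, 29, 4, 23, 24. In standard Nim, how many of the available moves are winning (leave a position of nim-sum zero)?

3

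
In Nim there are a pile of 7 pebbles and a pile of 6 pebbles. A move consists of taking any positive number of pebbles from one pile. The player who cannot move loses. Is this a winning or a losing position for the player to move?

Winning position

In binary:
  111  (7)
  110  (6)
  ---
  001  (1)
The nim-sum is 1 ≠ 0, so this is an N-position: the player to move can win.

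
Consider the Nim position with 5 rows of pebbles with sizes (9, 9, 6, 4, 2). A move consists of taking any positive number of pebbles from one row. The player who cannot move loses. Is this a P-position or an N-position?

P-position

Compute the nim-sum pairwise:
9 ⊕ 9 = 0
0 ⊕ 6 = 6
6 ⊕ 4 = 2
2 ⊕ 2 = 0
The nim-sum is 0, so this is a P-position: the player to move is in a losing position under optimal play.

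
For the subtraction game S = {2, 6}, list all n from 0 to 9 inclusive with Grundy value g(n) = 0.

0, 1, 4, 5, 8, 9

Build the Grundy sequence with g(k) = mex{g(k−s) : s ∈ {2, 6}, s ≤ k}:
g(0) = mex{} = 0
g(1) = mex{} = 0
g(2) = mex{0} = 1
g(3) = mex{0} = 1
g(4) = mex{1} = 0
g(5) = mex{1} = 0
g(6) = mex{0} = 1
g(7) = mex{0} = 1
g(8) = mex{1} = 0
g(9) = mex{1} = 0
The P-positions (g = 0) in 0..9 are 0, 1, 4, 5, 8, 9.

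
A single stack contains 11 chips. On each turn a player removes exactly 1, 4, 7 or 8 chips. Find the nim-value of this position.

Compute g(0), g(1), … for moves {1, 4, 7, 8}:
k:     0  1  2  3  4  5  6  7  8  9 10 11
g(k):  0  1  0  1  2  0  1  2  3  2  3  0
So g(11) = 0.

0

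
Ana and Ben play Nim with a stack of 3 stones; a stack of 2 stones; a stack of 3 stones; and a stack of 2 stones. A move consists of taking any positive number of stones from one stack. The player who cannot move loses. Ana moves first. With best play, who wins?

Ben wins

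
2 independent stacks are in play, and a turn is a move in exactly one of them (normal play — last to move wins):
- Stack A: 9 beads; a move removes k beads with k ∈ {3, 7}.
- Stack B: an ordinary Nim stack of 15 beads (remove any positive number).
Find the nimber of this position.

14

Build the Grundy sequence for stack A with g(k) = mex{g(k−s) : s ∈ {3, 7}, s ≤ k}:
g(0) = mex{} = 0
g(1) = mex{} = 0
g(2) = mex{} = 0
g(3) = mex{0} = 1
g(4) = mex{0} = 1
g(5) = mex{0} = 1
g(6) = mex{1} = 0
g(7) = mex{0,1} = 2
g(8) = mex{0,1} = 2
g(9) = mex{0} = 1
So g(9) = 1.
Stack B is a plain Nim stack of size 15, so its Grundy value is 15.
By the Sprague-Grundy theorem, the Grundy value of a sum of independent games is the XOR of the component values.
Combined value = 1 ⊕ 15 = 14.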